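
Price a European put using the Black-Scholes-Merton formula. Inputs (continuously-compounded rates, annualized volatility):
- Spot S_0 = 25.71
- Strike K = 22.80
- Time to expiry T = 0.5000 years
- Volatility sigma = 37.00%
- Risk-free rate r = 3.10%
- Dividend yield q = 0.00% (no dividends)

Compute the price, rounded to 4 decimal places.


Answer: Price = 1.2027

Derivation:
d1 = (ln(S/K) + (r - q + 0.5*sigma^2) * T) / (sigma * sqrt(T)) = 0.64917939
d2 = d1 - sigma * sqrt(T) = 0.38754988
exp(-rT) = 0.98461951; exp(-qT) = 1.00000000
P = K * exp(-rT) * N(-d2) - S_0 * exp(-qT) * N(-d1)
N(-d1) = 0.25811122; N(-d2) = 0.34917458
P = 22.8000 * 0.98461951 * 0.34917458 - 25.7100 * 1.00000000 * 0.25811122 = 1.2027


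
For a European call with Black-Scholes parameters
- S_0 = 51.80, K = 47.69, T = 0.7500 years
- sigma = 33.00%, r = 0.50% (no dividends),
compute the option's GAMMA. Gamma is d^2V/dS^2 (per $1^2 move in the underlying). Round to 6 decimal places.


Answer: Gamma = 0.024405

Derivation:
d1 = 0.4452802298; d2 = 0.1594918465
phi(d1) = 0.3612894741; exp(-qT) = 1.0000000000; exp(-rT) = 0.9962570225
Gamma = exp(-qT) * phi(d1) / (S * sigma * sqrt(T)) = 1.0000000000 * 0.3612894741 / (51.8000 * 0.3300 * 0.8660254038) = 0.024405


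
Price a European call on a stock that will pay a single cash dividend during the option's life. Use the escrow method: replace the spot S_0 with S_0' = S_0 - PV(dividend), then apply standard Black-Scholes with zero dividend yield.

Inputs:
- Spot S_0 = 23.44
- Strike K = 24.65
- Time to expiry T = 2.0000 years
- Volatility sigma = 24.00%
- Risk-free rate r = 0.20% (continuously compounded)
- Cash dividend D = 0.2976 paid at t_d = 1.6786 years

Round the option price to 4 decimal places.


Answer: Price = 2.5576

Derivation:
PV(D) = D * exp(-r * t_d) = 0.2976 * 0.99664843 = 0.29660257
S_0' = S_0 - PV(D) = 23.4400 - 0.29660257 = 23.14339743
d1 = (ln(S_0'/K) + (r + sigma^2/2)*T) / (sigma*sqrt(T)) = -0.00432328
d2 = d1 - sigma*sqrt(T) = -0.34373453
exp(-rT) = 0.99600799
N(d1) = 0.49827527; N(d2) = 0.36552297
C = S_0' * N(d1) - K * exp(-rT) * N(d2) = 23.14339743 * 0.49827527 - 24.6500 * 0.99600799 * 0.36552297 = 2.5576


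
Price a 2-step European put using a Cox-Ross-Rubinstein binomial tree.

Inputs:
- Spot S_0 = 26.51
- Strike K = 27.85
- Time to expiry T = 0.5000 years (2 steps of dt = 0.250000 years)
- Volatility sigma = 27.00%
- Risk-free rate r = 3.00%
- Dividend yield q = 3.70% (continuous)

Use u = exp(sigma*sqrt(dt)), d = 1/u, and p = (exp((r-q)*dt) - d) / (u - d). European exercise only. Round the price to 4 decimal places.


Answer: Price = V(0,0) = 2.8439

Derivation:
dt = T/N = 0.250000
u = exp(sigma*sqrt(dt)) = 1.144537; d = 1/u = 0.873716
p = (exp((r-q)*dt) - d) / (u - d) = 0.459845
Discount per step: exp(-r*dt) = 0.992528
Stock lattice S(k, i) with i counting down-moves:
  k=0: S(0,0) = 26.5100
  k=1: S(1,0) = 30.3417; S(1,1) = 23.1622
  k=2: S(2,0) = 34.7272; S(2,1) = 26.5100; S(2,2) = 20.2372
Terminal payoffs V(N, i) = max(K - S_T, 0):
  V(2,0) = 0.000000; V(2,1) = 1.340000; V(2,2) = 7.612810
Backward induction: V(k, i) = exp(-r*dt) * [p * V(k+1, i) + (1-p) * V(k+1, i+1)].
  V(1,0) = exp(-r*dt) * [p*0.000000 + (1-p)*1.340000] = 0.718399
  V(1,1) = exp(-r*dt) * [p*1.340000 + (1-p)*7.612810] = 4.692960
  V(0,0) = exp(-r*dt) * [p*0.718399 + (1-p)*4.692960] = 2.843869


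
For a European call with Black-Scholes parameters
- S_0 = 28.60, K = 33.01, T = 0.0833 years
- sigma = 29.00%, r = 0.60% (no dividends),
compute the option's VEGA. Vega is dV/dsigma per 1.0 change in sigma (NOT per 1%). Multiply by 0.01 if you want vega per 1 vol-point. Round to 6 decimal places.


d1 = -1.6655060326; d2 = -1.7492050768
phi(d1) = 0.0996696855; exp(-qT) = 1.0000000000; exp(-rT) = 0.9995003249
Vega = S * exp(-qT) * phi(d1) * sqrt(T) = 28.6000 * 1.0000000000 * 0.0996696855 * 0.2886173938 = 0.822719

Answer: Vega = 0.822719


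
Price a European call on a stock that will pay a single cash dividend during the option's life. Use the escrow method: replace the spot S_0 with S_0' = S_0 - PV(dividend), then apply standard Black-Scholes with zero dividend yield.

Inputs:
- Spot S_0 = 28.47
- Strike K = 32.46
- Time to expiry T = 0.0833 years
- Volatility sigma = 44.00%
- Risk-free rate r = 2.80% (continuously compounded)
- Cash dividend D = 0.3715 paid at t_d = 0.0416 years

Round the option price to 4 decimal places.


Answer: Price = 0.2534

Derivation:
PV(D) = D * exp(-r * t_d) = 0.3715 * 0.99883588 = 0.37106753
S_0' = S_0 - PV(D) = 28.4700 - 0.37106753 = 28.09893247
d1 = (ln(S_0'/K) + (r + sigma^2/2)*T) / (sigma*sqrt(T)) = -1.05425147
d2 = d1 - sigma*sqrt(T) = -1.18124312
exp(-rT) = 0.99767032
N(d1) = 0.14588390; N(d2) = 0.11875308
C = S_0' * N(d1) - K * exp(-rT) * N(d2) = 28.09893247 * 0.14588390 - 32.4600 * 0.99767032 * 0.11875308 = 0.2534


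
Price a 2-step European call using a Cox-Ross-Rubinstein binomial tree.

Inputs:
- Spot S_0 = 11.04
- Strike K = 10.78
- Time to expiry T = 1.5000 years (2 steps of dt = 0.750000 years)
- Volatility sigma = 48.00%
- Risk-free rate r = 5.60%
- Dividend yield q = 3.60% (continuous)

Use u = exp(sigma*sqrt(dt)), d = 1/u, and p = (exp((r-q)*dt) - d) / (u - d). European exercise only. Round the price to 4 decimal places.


Answer: Price = V(0,0) = 2.4261

Derivation:
dt = T/N = 0.750000
u = exp(sigma*sqrt(dt)) = 1.515419; d = 1/u = 0.659883
p = (exp((r-q)*dt) - d) / (u - d) = 0.415213
Discount per step: exp(-r*dt) = 0.958870
Stock lattice S(k, i) with i counting down-moves:
  k=0: S(0,0) = 11.0400
  k=1: S(1,0) = 16.7302; S(1,1) = 7.2851
  k=2: S(2,0) = 25.3533; S(2,1) = 11.0400; S(2,2) = 4.8073
Terminal payoffs V(N, i) = max(S_T - K, 0):
  V(2,0) = 14.573313; V(2,1) = 0.260000; V(2,2) = 0.000000
Backward induction: V(k, i) = exp(-r*dt) * [p * V(k+1, i) + (1-p) * V(k+1, i+1)].
  V(1,0) = exp(-r*dt) * [p*14.573313 + (1-p)*0.260000] = 5.947941
  V(1,1) = exp(-r*dt) * [p*0.260000 + (1-p)*0.000000] = 0.103515
  V(0,0) = exp(-r*dt) * [p*5.947941 + (1-p)*0.103515] = 2.426129


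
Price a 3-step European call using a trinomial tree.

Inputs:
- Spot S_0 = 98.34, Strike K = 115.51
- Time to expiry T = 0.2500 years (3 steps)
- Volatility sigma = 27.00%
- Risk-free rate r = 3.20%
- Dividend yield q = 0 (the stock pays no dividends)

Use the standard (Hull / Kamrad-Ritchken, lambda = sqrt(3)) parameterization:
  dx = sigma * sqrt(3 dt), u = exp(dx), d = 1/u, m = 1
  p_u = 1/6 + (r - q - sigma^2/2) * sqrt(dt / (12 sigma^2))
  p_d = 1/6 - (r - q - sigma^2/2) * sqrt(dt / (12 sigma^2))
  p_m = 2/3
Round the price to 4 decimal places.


Answer: Price = V(0,0) = 0.8647

Derivation:
dt = T/N = 0.083333; dx = sigma*sqrt(3*dt) = 0.135000
u = exp(dx) = 1.144537; d = 1/u = 0.873716
p_u = 0.165293, p_m = 0.666667, p_d = 0.168040
Discount per step: exp(-r*dt) = 0.997337
Stock lattice S(k, j) with j the centered position index:
  k=0: S(0,+0) = 98.3400
  k=1: S(1,-1) = 85.9212; S(1,+0) = 98.3400; S(1,+1) = 112.5537
  k=2: S(2,-2) = 75.0707; S(2,-1) = 85.9212; S(2,+0) = 98.3400; S(2,+1) = 112.5537; S(2,+2) = 128.8219
  k=3: S(3,-3) = 65.5905; S(3,-2) = 75.0707; S(3,-1) = 85.9212; S(3,+0) = 98.3400; S(3,+1) = 112.5537; S(3,+2) = 128.8219; S(3,+3) = 147.4414
Terminal payoffs V(N, j) = max(S_T - K, 0):
  V(3,-3) = 0.000000; V(3,-2) = 0.000000; V(3,-1) = 0.000000; V(3,+0) = 0.000000; V(3,+1) = 0.000000; V(3,+2) = 13.311904; V(3,+3) = 31.931408
Backward induction: V(k, j) = exp(-r*dt) * [p_u * V(k+1, j+1) + p_m * V(k+1, j) + p_d * V(k+1, j-1)]
  V(2,-2) = exp(-r*dt) * [p_u*0.000000 + p_m*0.000000 + p_d*0.000000] = 0.000000
  V(2,-1) = exp(-r*dt) * [p_u*0.000000 + p_m*0.000000 + p_d*0.000000] = 0.000000
  V(2,+0) = exp(-r*dt) * [p_u*0.000000 + p_m*0.000000 + p_d*0.000000] = 0.000000
  V(2,+1) = exp(-r*dt) * [p_u*13.311904 + p_m*0.000000 + p_d*0.000000] = 2.194508
  V(2,+2) = exp(-r*dt) * [p_u*31.931408 + p_m*13.311904 + p_d*0.000000] = 14.114958
  V(1,-1) = exp(-r*dt) * [p_u*0.000000 + p_m*0.000000 + p_d*0.000000] = 0.000000
  V(1,+0) = exp(-r*dt) * [p_u*2.194508 + p_m*0.000000 + p_d*0.000000] = 0.361771
  V(1,+1) = exp(-r*dt) * [p_u*14.114958 + p_m*2.194508 + p_d*0.000000] = 3.786002
  V(0,+0) = exp(-r*dt) * [p_u*3.786002 + p_m*0.361771 + p_d*0.000000] = 0.864672


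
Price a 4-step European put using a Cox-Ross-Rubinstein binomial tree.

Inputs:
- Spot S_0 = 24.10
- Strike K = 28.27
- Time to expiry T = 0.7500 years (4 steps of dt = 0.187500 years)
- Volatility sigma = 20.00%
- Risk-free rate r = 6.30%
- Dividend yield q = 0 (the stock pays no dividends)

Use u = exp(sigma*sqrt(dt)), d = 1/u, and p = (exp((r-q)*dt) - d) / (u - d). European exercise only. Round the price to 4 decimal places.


dt = T/N = 0.187500
u = exp(sigma*sqrt(dt)) = 1.090463; d = 1/u = 0.917042
p = (exp((r-q)*dt) - d) / (u - d) = 0.546881
Discount per step: exp(-r*dt) = 0.988257
Stock lattice S(k, i) with i counting down-moves:
  k=0: S(0,0) = 24.1000
  k=1: S(1,0) = 26.2802; S(1,1) = 22.1007
  k=2: S(2,0) = 28.6575; S(2,1) = 24.1000; S(2,2) = 20.2673
  k=3: S(3,0) = 31.2500; S(3,1) = 26.2802; S(3,2) = 22.1007; S(3,3) = 18.5859
  k=4: S(4,0) = 34.0770; S(4,1) = 28.6575; S(4,2) = 24.1000; S(4,3) = 20.2673; S(4,4) = 17.0441
Terminal payoffs V(N, i) = max(K - S_T, 0):
  V(4,0) = 0.000000; V(4,1) = 0.000000; V(4,2) = 4.170000; V(4,3) = 8.002740; V(4,4) = 11.225941
Backward induction: V(k, i) = exp(-r*dt) * [p * V(k+1, i) + (1-p) * V(k+1, i+1)].
  V(3,0) = exp(-r*dt) * [p*0.000000 + (1-p)*0.000000] = 0.000000
  V(3,1) = exp(-r*dt) * [p*0.000000 + (1-p)*4.170000] = 1.867317
  V(3,2) = exp(-r*dt) * [p*4.170000 + (1-p)*8.002740] = 5.837325
  V(3,3) = exp(-r*dt) * [p*8.002740 + (1-p)*11.225941] = 9.352107
  V(2,0) = exp(-r*dt) * [p*0.000000 + (1-p)*1.867317] = 0.836181
  V(2,1) = exp(-r*dt) * [p*1.867317 + (1-p)*5.837325] = 3.623151
  V(2,2) = exp(-r*dt) * [p*5.837325 + (1-p)*9.352107] = 7.342689
  V(1,0) = exp(-r*dt) * [p*0.836181 + (1-p)*3.623151] = 2.074361
  V(1,1) = exp(-r*dt) * [p*3.623151 + (1-p)*7.342689] = 5.246205
  V(0,0) = exp(-r*dt) * [p*2.074361 + (1-p)*5.246205] = 3.470347

Answer: Price = V(0,0) = 3.4703


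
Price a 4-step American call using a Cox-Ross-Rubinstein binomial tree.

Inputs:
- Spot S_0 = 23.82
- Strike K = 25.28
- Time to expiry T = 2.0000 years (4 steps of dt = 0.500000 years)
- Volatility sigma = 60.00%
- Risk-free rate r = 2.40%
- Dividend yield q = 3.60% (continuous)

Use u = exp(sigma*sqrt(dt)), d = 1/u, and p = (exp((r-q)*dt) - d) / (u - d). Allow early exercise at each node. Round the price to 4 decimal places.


dt = T/N = 0.500000
u = exp(sigma*sqrt(dt)) = 1.528465; d = 1/u = 0.654251
p = (exp((r-q)*dt) - d) / (u - d) = 0.388654
Discount per step: exp(-r*dt) = 0.988072
Stock lattice S(k, i) with i counting down-moves:
  k=0: S(0,0) = 23.8200
  k=1: S(1,0) = 36.4080; S(1,1) = 15.5843
  k=2: S(2,0) = 55.6484; S(2,1) = 23.8200; S(2,2) = 10.1960
  k=3: S(3,0) = 85.0567; S(3,1) = 36.4080; S(3,2) = 15.5843; S(3,3) = 6.6708
  k=4: S(4,0) = 130.0062; S(4,1) = 55.6484; S(4,2) = 23.8200; S(4,3) = 10.1960; S(4,4) = 4.3644
Terminal payoffs V(N, i) = max(S_T - K, 0):
  V(4,0) = 104.726161; V(4,1) = 30.368421; V(4,2) = 0.000000; V(4,3) = 0.000000; V(4,4) = 0.000000
Backward induction: V(k, i) = exp(-r*dt) * [p * V(k+1, i) + (1-p) * V(k+1, i+1)]; then take max(V_cont, immediate exercise) for American.
  V(3,0) = exp(-r*dt) * [p*104.726161 + (1-p)*30.368421] = 58.560896; exercise = 59.776673; V(3,0) = max -> 59.776673
  V(3,1) = exp(-r*dt) * [p*30.368421 + (1-p)*0.000000] = 11.662024; exercise = 11.128040; V(3,1) = max -> 11.662024
  V(3,2) = exp(-r*dt) * [p*0.000000 + (1-p)*0.000000] = 0.000000; exercise = 0.000000; V(3,2) = max -> 0.000000
  V(3,3) = exp(-r*dt) * [p*0.000000 + (1-p)*0.000000] = 0.000000; exercise = 0.000000; V(3,3) = max -> 0.000000
  V(2,0) = exp(-r*dt) * [p*59.776673 + (1-p)*11.662024] = 29.999812; exercise = 30.368421; V(2,0) = max -> 30.368421
  V(2,1) = exp(-r*dt) * [p*11.662024 + (1-p)*0.000000] = 4.478428; exercise = 0.000000; V(2,1) = max -> 4.478428
  V(2,2) = exp(-r*dt) * [p*0.000000 + (1-p)*0.000000] = 0.000000; exercise = 0.000000; V(2,2) = max -> 0.000000
  V(1,0) = exp(-r*dt) * [p*30.368421 + (1-p)*4.478428] = 14.367234; exercise = 11.128040; V(1,0) = max -> 14.367234
  V(1,1) = exp(-r*dt) * [p*4.478428 + (1-p)*0.000000] = 1.719798; exercise = 0.000000; V(1,1) = max -> 1.719798
  V(0,0) = exp(-r*dt) * [p*14.367234 + (1-p)*1.719798] = 6.556128; exercise = 0.000000; V(0,0) = max -> 6.556128

Answer: Price = V(0,0) = 6.5561


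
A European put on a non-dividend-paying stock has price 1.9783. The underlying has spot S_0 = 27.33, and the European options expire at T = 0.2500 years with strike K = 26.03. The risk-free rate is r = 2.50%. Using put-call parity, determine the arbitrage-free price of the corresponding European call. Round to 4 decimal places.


Answer: Call price = 3.4405

Derivation:
Put-call parity: C - P = S_0 * exp(-qT) - K * exp(-rT).
S_0 * exp(-qT) = 27.3300 * 1.00000000 = 27.33000000
K * exp(-rT) = 26.0300 * 0.99376949 = 25.86781984
C = P + S*exp(-qT) - K*exp(-rT)
C = 1.9783 + 27.33000000 - 25.86781984 = 3.4405


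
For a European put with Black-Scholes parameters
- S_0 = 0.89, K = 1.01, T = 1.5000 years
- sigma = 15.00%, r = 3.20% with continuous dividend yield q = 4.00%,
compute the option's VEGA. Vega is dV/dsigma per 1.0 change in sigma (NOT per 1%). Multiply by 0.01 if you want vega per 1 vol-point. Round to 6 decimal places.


d1 = -0.6619563522; d2 = -0.8456680829
phi(d1) = 0.3204491610; exp(-qT) = 0.9417645336; exp(-rT) = 0.9531337871
Vega = S * exp(-qT) * phi(d1) * sqrt(T) = 0.8900 * 0.9417645336 * 0.3204491610 * 1.2247448714 = 0.328955

Answer: Vega = 0.328955


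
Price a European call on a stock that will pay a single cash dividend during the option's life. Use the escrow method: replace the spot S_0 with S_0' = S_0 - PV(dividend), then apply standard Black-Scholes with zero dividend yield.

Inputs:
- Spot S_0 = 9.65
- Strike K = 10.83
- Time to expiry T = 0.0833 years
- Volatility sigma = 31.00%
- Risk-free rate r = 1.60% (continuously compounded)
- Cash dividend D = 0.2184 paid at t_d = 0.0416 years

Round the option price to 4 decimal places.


Answer: Price = 0.0247

Derivation:
PV(D) = D * exp(-r * t_d) = 0.2184 * 0.99933462 = 0.21825468
S_0' = S_0 - PV(D) = 9.6500 - 0.21825468 = 9.43174532
d1 = (ln(S_0'/K) + (r + sigma^2/2)*T) / (sigma*sqrt(T)) = -1.48543050
d2 = d1 - sigma*sqrt(T) = -1.57490190
exp(-rT) = 0.99866809
N(d1) = 0.06871491; N(d2) = 0.05763955
C = S_0' * N(d1) - K * exp(-rT) * N(d2) = 9.43174532 * 0.06871491 - 10.8300 * 0.99866809 * 0.05763955 = 0.0247


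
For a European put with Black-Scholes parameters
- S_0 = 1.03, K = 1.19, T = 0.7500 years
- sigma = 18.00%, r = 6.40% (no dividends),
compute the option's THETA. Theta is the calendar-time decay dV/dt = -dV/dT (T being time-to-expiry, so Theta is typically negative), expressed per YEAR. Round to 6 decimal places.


d1 = -0.5404287508; d2 = -0.6963133235
phi(d1) = 0.3447381449; exp(-qT) = 1.0000000000; exp(-rT) = 0.9531337871
Theta = -S*exp(-qT)*phi(d1)*sigma/(2*sqrt(T)) + r*K*exp(-rT)*N(-d2) - q*S*exp(-qT)*N(-d1)
N(-d1) = 0.7055493077; N(-d2) = 0.7568836845; sqrt(T) = 0.8660254038
Term 1 = -1.0300 * 1.0000000000 * 0.3447381449 * 0.1800 / (2 * 0.8660254038) = -0.0369010261
Term 2 = 0.0640 * 1.1900 * 0.9531337871 * 0.7568836845 = 0.0549426932
Term 3 = 0 (no dividend yield, q = 0)
Theta = -0.0369010261 + (0.0549426932) + (0.0000000000) = 0.018042

Answer: Theta = 0.018042


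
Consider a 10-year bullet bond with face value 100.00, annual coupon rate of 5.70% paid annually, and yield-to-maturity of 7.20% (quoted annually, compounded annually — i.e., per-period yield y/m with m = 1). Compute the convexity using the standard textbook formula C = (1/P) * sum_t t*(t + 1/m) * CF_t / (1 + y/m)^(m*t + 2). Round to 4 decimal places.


Answer: Convexity = 67.7005

Derivation:
Coupon per period c = face * coupon_rate / m = 5.700000
Periods per year m = 1; per-period yield y/m = 0.072000
Number of cashflows N = 10
Cashflows (t years, CF_t, discount factor 1/(1+y/m)^(m*t), PV):
  t = 1.0000: CF_t = 5.700000, DF = 0.932836, PV = 5.317164
  t = 2.0000: CF_t = 5.700000, DF = 0.870183, PV = 4.960041
  t = 3.0000: CF_t = 5.700000, DF = 0.811738, PV = 4.626904
  t = 4.0000: CF_t = 5.700000, DF = 0.757218, PV = 4.316142
  t = 5.0000: CF_t = 5.700000, DF = 0.706360, PV = 4.026252
  t = 6.0000: CF_t = 5.700000, DF = 0.658918, PV = 3.755832
  t = 7.0000: CF_t = 5.700000, DF = 0.614662, PV = 3.503575
  t = 8.0000: CF_t = 5.700000, DF = 0.573379, PV = 3.268260
  t = 9.0000: CF_t = 5.700000, DF = 0.534868, PV = 3.048750
  t = 10.0000: CF_t = 105.700000, DF = 0.498944, PV = 52.738422
Price P = sum_t PV_t = 89.561342
Convexity numerator sum_t t*(t + 1/m) * CF_t / (1+y/m)^(m*t + 2):
  t = 1.0000: term = 9.253808
  t = 2.0000: term = 25.896851
  t = 3.0000: term = 48.315021
  t = 4.0000: term = 75.116638
  t = 5.0000: term = 105.107235
  t = 6.0000: term = 137.266912
  t = 7.0000: term = 170.729990
  t = 8.0000: term = 204.766779
  t = 9.0000: term = 238.767233
  t = 10.0000: term = 5048.126720
Convexity = (1/P) * sum = 6063.347187 / 89.561342 = 67.700495


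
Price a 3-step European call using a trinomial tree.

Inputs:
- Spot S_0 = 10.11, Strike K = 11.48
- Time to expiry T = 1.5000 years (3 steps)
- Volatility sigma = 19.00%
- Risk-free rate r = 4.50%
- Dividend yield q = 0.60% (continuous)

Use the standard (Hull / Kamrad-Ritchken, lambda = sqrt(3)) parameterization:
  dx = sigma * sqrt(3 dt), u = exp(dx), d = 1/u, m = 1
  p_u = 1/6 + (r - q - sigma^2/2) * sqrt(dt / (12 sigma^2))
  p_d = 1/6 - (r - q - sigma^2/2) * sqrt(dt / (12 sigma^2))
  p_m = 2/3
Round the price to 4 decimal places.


dt = T/N = 0.500000; dx = sigma*sqrt(3*dt) = 0.232702
u = exp(dx) = 1.262005; d = 1/u = 0.792390
p_u = 0.189174, p_m = 0.666667, p_d = 0.144159
Discount per step: exp(-r*dt) = 0.977751
Stock lattice S(k, j) with j the centered position index:
  k=0: S(0,+0) = 10.1100
  k=1: S(1,-1) = 8.0111; S(1,+0) = 10.1100; S(1,+1) = 12.7589
  k=2: S(2,-2) = 6.3479; S(2,-1) = 8.0111; S(2,+0) = 10.1100; S(2,+1) = 12.7589; S(2,+2) = 16.1018
  k=3: S(3,-3) = 5.0300; S(3,-2) = 6.3479; S(3,-1) = 8.0111; S(3,+0) = 10.1100; S(3,+1) = 12.7589; S(3,+2) = 16.1018; S(3,+3) = 20.3205
Terminal payoffs V(N, j) = max(S_T - K, 0):
  V(3,-3) = 0.000000; V(3,-2) = 0.000000; V(3,-1) = 0.000000; V(3,+0) = 0.000000; V(3,+1) = 1.278868; V(3,+2) = 4.621752; V(3,+3) = 8.840487
Backward induction: V(k, j) = exp(-r*dt) * [p_u * V(k+1, j+1) + p_m * V(k+1, j) + p_d * V(k+1, j-1)]
  V(2,-2) = exp(-r*dt) * [p_u*0.000000 + p_m*0.000000 + p_d*0.000000] = 0.000000
  V(2,-1) = exp(-r*dt) * [p_u*0.000000 + p_m*0.000000 + p_d*0.000000] = 0.000000
  V(2,+0) = exp(-r*dt) * [p_u*1.278868 + p_m*0.000000 + p_d*0.000000] = 0.236546
  V(2,+1) = exp(-r*dt) * [p_u*4.621752 + p_m*1.278868 + p_d*0.000000] = 1.688473
  V(2,+2) = exp(-r*dt) * [p_u*8.840487 + p_m*4.621752 + p_d*1.278868] = 4.828057
  V(1,-1) = exp(-r*dt) * [p_u*0.236546 + p_m*0.000000 + p_d*0.000000] = 0.043753
  V(1,+0) = exp(-r*dt) * [p_u*1.688473 + p_m*0.236546 + p_d*0.000000] = 0.466497
  V(1,+1) = exp(-r*dt) * [p_u*4.828057 + p_m*1.688473 + p_d*0.236546] = 2.026968
  V(0,+0) = exp(-r*dt) * [p_u*2.026968 + p_m*0.466497 + p_d*0.043753] = 0.685164

Answer: Price = V(0,0) = 0.6852


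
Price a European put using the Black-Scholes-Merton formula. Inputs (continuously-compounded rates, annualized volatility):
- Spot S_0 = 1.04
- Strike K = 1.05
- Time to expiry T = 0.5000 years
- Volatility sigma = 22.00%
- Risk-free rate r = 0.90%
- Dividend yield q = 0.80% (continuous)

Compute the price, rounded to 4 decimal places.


Answer: Price = 0.0693

Derivation:
d1 = (ln(S/K) + (r - q + 0.5*sigma^2) * T) / (sigma * sqrt(T)) = 0.01948111
d2 = d1 - sigma * sqrt(T) = -0.13608239
exp(-rT) = 0.99551011; exp(-qT) = 0.99600799
P = K * exp(-rT) * N(-d2) - S_0 * exp(-qT) * N(-d1)
N(-d1) = 0.49222865; N(-d2) = 0.55412192
P = 1.0500 * 0.99551011 * 0.55412192 - 1.0400 * 0.99600799 * 0.49222865 = 0.0693


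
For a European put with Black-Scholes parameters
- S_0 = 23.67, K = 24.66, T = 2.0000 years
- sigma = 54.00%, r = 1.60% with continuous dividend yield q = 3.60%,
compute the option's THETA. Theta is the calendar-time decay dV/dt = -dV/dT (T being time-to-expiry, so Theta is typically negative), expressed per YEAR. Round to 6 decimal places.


Answer: Theta = -1.662705

Derivation:
d1 = 0.2758055934; d2 = -0.4878697303
phi(d1) = 0.3840536987; exp(-qT) = 0.9305308958; exp(-rT) = 0.9685065821
Theta = -S*exp(-qT)*phi(d1)*sigma/(2*sqrt(T)) + r*K*exp(-rT)*N(-d2) - q*S*exp(-qT)*N(-d1)
N(-d1) = 0.3913486937; N(-d2) = 0.6871789419; sqrt(T) = 1.4142135624
Term 1 = -23.6700 * 0.9305308958 * 0.3840536987 * 0.5400 / (2 * 1.4142135624) = -1.6149897621
Term 2 = 0.0160 * 24.6600 * 0.9685065821 * 0.6871789419 = 0.2625944083
Term 3 = -0.0360 * 23.6700 * 0.9305308958 * 0.3913486937 = -0.3103097665
Theta = -1.6149897621 + (0.2625944083) + (-0.3103097665) = -1.662705


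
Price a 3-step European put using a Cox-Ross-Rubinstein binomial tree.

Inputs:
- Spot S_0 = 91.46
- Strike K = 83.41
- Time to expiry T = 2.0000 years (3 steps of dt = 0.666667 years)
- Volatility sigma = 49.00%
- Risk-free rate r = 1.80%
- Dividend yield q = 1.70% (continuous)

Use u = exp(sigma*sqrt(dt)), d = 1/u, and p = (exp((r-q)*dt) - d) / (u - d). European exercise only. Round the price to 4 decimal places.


dt = T/N = 0.666667
u = exp(sigma*sqrt(dt)) = 1.491949; d = 1/u = 0.670264
p = (exp((r-q)*dt) - d) / (u - d) = 0.402104
Discount per step: exp(-r*dt) = 0.988072
Stock lattice S(k, i) with i counting down-moves:
  k=0: S(0,0) = 91.4600
  k=1: S(1,0) = 136.4537; S(1,1) = 61.3024
  k=2: S(2,0) = 203.5819; S(2,1) = 91.4600; S(2,2) = 41.0888
  k=3: S(3,0) = 303.7338; S(3,1) = 136.4537; S(3,2) = 61.3024; S(3,3) = 27.5403
Terminal payoffs V(N, i) = max(K - S_T, 0):
  V(3,0) = 0.000000; V(3,1) = 0.000000; V(3,2) = 22.107637; V(3,3) = 55.869663
Backward induction: V(k, i) = exp(-r*dt) * [p * V(k+1, i) + (1-p) * V(k+1, i+1)].
  V(2,0) = exp(-r*dt) * [p*0.000000 + (1-p)*0.000000] = 0.000000
  V(2,1) = exp(-r*dt) * [p*0.000000 + (1-p)*22.107637] = 13.060400
  V(2,2) = exp(-r*dt) * [p*22.107637 + (1-p)*55.869663] = 41.789326
  V(1,0) = exp(-r*dt) * [p*0.000000 + (1-p)*13.060400] = 7.715617
  V(1,1) = exp(-r*dt) * [p*13.060400 + (1-p)*41.789326] = 29.876633
  V(0,0) = exp(-r*dt) * [p*7.715617 + (1-p)*29.876633] = 20.715517

Answer: Price = V(0,0) = 20.7155


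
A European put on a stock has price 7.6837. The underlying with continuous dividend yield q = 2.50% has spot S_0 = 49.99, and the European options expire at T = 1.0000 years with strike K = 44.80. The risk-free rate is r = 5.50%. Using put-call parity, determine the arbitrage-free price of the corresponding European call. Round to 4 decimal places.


Answer: Call price = 14.0369

Derivation:
Put-call parity: C - P = S_0 * exp(-qT) - K * exp(-rT).
S_0 * exp(-qT) = 49.9900 * 0.97530991 = 48.75574250
K * exp(-rT) = 44.8000 * 0.94648515 = 42.40253463
C = P + S*exp(-qT) - K*exp(-rT)
C = 7.6837 + 48.75574250 - 42.40253463 = 14.0369


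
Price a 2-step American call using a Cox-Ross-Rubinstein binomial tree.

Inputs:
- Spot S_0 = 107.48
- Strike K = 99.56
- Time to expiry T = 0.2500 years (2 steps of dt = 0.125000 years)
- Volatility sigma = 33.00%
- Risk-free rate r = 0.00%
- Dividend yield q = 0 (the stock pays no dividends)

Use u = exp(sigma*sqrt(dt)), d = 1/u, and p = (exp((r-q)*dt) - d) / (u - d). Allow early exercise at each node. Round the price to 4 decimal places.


dt = T/N = 0.125000
u = exp(sigma*sqrt(dt)) = 1.123751; d = 1/u = 0.889876
p = (exp((r-q)*dt) - d) / (u - d) = 0.470865
Discount per step: exp(-r*dt) = 1.000000
Stock lattice S(k, i) with i counting down-moves:
  k=0: S(0,0) = 107.4800
  k=1: S(1,0) = 120.7808; S(1,1) = 95.6439
  k=2: S(2,0) = 135.7276; S(2,1) = 107.4800; S(2,2) = 85.1113
Terminal payoffs V(N, i) = max(S_T - K, 0):
  V(2,0) = 36.167612; V(2,1) = 7.920000; V(2,2) = 0.000000
Backward induction: V(k, i) = exp(-r*dt) * [p * V(k+1, i) + (1-p) * V(k+1, i+1)]; then take max(V_cont, immediate exercise) for American.
  V(1,0) = exp(-r*dt) * [p*36.167612 + (1-p)*7.920000] = 21.220808; exercise = 21.220808; V(1,0) = max -> 21.220808
  V(1,1) = exp(-r*dt) * [p*7.920000 + (1-p)*0.000000] = 3.729250; exercise = 0.000000; V(1,1) = max -> 3.729250
  V(0,0) = exp(-r*dt) * [p*21.220808 + (1-p)*3.729250] = 11.965411; exercise = 7.920000; V(0,0) = max -> 11.965411

Answer: Price = V(0,0) = 11.9654


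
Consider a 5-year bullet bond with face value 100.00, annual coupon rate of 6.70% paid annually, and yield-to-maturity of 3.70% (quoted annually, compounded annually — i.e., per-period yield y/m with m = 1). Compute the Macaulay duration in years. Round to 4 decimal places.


Answer: Macaulay duration = 4.4506 years

Derivation:
Coupon per period c = face * coupon_rate / m = 6.700000
Periods per year m = 1; per-period yield y/m = 0.037000
Number of cashflows N = 5
Cashflows (t years, CF_t, discount factor 1/(1+y/m)^(m*t), PV):
  t = 1.0000: CF_t = 6.700000, DF = 0.964320, PV = 6.460945
  t = 2.0000: CF_t = 6.700000, DF = 0.929913, PV = 6.230420
  t = 3.0000: CF_t = 6.700000, DF = 0.896734, PV = 6.008119
  t = 4.0000: CF_t = 6.700000, DF = 0.864739, PV = 5.793750
  t = 5.0000: CF_t = 106.700000, DF = 0.833885, PV = 88.975541
Price P = sum_t PV_t = 113.468775
Macaulay numerator sum_t t * PV_t:
  t * PV_t at t = 1.0000: 6.460945
  t * PV_t at t = 2.0000: 12.460839
  t * PV_t at t = 3.0000: 18.024357
  t * PV_t at t = 4.0000: 23.175001
  t * PV_t at t = 5.0000: 444.877705
Macaulay duration D = (sum_t t * PV_t) / P = 504.998848 / 113.468775 = 4.450553


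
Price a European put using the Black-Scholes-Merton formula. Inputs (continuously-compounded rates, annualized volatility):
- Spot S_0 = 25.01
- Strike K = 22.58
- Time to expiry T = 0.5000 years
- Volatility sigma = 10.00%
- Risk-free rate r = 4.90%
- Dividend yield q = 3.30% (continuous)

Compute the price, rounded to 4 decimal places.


Answer: Price = 0.0421

Derivation:
d1 = (ln(S/K) + (r - q + 0.5*sigma^2) * T) / (sigma * sqrt(T)) = 1.59397688
d2 = d1 - sigma * sqrt(T) = 1.52326620
exp(-rT) = 0.97579769; exp(-qT) = 0.98363538
P = K * exp(-rT) * N(-d2) - S_0 * exp(-qT) * N(-d1)
N(-d1) = 0.05547061; N(-d2) = 0.06384606
P = 22.5800 * 0.97579769 * 0.06384606 - 25.0100 * 0.98363538 * 0.05547061 = 0.0421


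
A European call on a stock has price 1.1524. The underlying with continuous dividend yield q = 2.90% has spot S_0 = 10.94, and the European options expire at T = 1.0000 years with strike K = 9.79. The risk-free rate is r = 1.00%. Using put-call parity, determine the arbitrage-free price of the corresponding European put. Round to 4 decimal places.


Put-call parity: C - P = S_0 * exp(-qT) - K * exp(-rT).
S_0 * exp(-qT) = 10.9400 * 0.97141646 = 10.62729612
K * exp(-rT) = 9.7900 * 0.99004983 = 9.69258787
P = C - S*exp(-qT) + K*exp(-rT)
P = 1.1524 - 10.62729612 + 9.69258787 = 0.2177

Answer: Put price = 0.2177


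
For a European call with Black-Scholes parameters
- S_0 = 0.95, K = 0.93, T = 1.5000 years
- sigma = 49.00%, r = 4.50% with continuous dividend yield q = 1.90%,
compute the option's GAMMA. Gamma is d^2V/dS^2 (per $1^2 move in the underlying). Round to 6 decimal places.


d1 = 0.4005039011; d2 = -0.1996210859
phi(d1) = 0.3681958723; exp(-qT) = 0.9719022941; exp(-rT) = 0.9347277206
Gamma = exp(-qT) * phi(d1) / (S * sigma * sqrt(T)) = 0.9719022941 * 0.3681958723 / (0.9500 * 0.4900 * 1.2247448714) = 0.627677

Answer: Gamma = 0.627677


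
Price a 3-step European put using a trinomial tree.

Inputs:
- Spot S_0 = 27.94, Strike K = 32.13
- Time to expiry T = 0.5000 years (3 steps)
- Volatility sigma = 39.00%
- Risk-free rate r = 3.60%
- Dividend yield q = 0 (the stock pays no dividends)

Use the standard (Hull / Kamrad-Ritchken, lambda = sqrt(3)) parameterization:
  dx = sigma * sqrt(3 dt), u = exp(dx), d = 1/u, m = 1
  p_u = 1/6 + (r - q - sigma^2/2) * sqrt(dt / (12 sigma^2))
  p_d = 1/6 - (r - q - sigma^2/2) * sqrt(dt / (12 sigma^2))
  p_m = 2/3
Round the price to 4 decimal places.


Answer: Price = V(0,0) = 5.5089

Derivation:
dt = T/N = 0.166667; dx = sigma*sqrt(3*dt) = 0.275772
u = exp(dx) = 1.317547; d = 1/u = 0.758986
p_u = 0.154564, p_m = 0.666667, p_d = 0.178769
Discount per step: exp(-r*dt) = 0.994018
Stock lattice S(k, j) with j the centered position index:
  k=0: S(0,+0) = 27.9400
  k=1: S(1,-1) = 21.2061; S(1,+0) = 27.9400; S(1,+1) = 36.8123
  k=2: S(2,-2) = 16.0951; S(2,-1) = 21.2061; S(2,+0) = 27.9400; S(2,+1) = 36.8123; S(2,+2) = 48.5019
  k=3: S(3,-3) = 12.2160; S(3,-2) = 16.0951; S(3,-1) = 21.2061; S(3,+0) = 27.9400; S(3,+1) = 36.8123; S(3,+2) = 48.5019; S(3,+3) = 63.9035
Terminal payoffs V(N, j) = max(K - S_T, 0):
  V(3,-3) = 19.914026; V(3,-2) = 16.034881; V(3,-1) = 10.923925; V(3,+0) = 4.190000; V(3,+1) = 0.000000; V(3,+2) = 0.000000; V(3,+3) = 0.000000
Backward induction: V(k, j) = exp(-r*dt) * [p_u * V(k+1, j+1) + p_m * V(k+1, j) + p_d * V(k+1, j-1)]
  V(2,-2) = exp(-r*dt) * [p_u*10.923925 + p_m*16.034881 + p_d*19.914026] = 15.843037
  V(2,-1) = exp(-r*dt) * [p_u*4.190000 + p_m*10.923925 + p_d*16.034881] = 10.732195
  V(2,+0) = exp(-r*dt) * [p_u*0.000000 + p_m*4.190000 + p_d*10.923925] = 4.717801
  V(2,+1) = exp(-r*dt) * [p_u*0.000000 + p_m*0.000000 + p_d*4.190000] = 0.744562
  V(2,+2) = exp(-r*dt) * [p_u*0.000000 + p_m*0.000000 + p_d*0.000000] = 0.000000
  V(1,-1) = exp(-r*dt) * [p_u*4.717801 + p_m*10.732195 + p_d*15.843037] = 10.652140
  V(1,+0) = exp(-r*dt) * [p_u*0.744562 + p_m*4.717801 + p_d*10.732195] = 5.147888
  V(1,+1) = exp(-r*dt) * [p_u*0.000000 + p_m*0.744562 + p_d*4.717801] = 1.331757
  V(0,+0) = exp(-r*dt) * [p_u*1.331757 + p_m*5.147888 + p_d*10.652140] = 5.508888


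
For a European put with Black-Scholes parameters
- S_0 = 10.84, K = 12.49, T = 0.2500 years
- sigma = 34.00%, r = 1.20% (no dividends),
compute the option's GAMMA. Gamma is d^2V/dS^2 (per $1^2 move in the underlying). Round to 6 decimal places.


d1 = -0.7307960478; d2 = -0.9007960478
phi(d1) = 0.3054497602; exp(-qT) = 1.0000000000; exp(-rT) = 0.9970044955
Gamma = exp(-qT) * phi(d1) / (S * sigma * sqrt(T)) = 1.0000000000 * 0.3054497602 / (10.8400 * 0.3400 * 0.5000000000) = 0.165753

Answer: Gamma = 0.165753


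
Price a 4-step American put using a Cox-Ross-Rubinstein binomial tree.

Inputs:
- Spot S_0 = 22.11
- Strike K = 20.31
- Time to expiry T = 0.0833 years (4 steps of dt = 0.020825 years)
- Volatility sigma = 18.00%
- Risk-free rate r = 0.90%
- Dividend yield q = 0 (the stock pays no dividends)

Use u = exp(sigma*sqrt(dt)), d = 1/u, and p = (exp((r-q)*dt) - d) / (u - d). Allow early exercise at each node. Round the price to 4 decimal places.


dt = T/N = 0.020825
u = exp(sigma*sqrt(dt)) = 1.026316; d = 1/u = 0.974359
p = (exp((r-q)*dt) - d) / (u - d) = 0.497114
Discount per step: exp(-r*dt) = 0.999813
Stock lattice S(k, i) with i counting down-moves:
  k=0: S(0,0) = 22.1100
  k=1: S(1,0) = 22.6918; S(1,1) = 21.5431
  k=2: S(2,0) = 23.2890; S(2,1) = 22.1100; S(2,2) = 20.9907
  k=3: S(3,0) = 23.9019; S(3,1) = 22.6918; S(3,2) = 21.5431; S(3,3) = 20.4525
  k=4: S(4,0) = 24.5309; S(4,1) = 23.2890; S(4,2) = 22.1100; S(4,3) = 20.9907; S(4,4) = 19.9280
Terminal payoffs V(N, i) = max(K - S_T, 0):
  V(4,0) = 0.000000; V(4,1) = 0.000000; V(4,2) = 0.000000; V(4,3) = 0.000000; V(4,4) = 0.381961
Backward induction: V(k, i) = exp(-r*dt) * [p * V(k+1, i) + (1-p) * V(k+1, i+1)]; then take max(V_cont, immediate exercise) for American.
  V(3,0) = exp(-r*dt) * [p*0.000000 + (1-p)*0.000000] = 0.000000; exercise = 0.000000; V(3,0) = max -> 0.000000
  V(3,1) = exp(-r*dt) * [p*0.000000 + (1-p)*0.000000] = 0.000000; exercise = 0.000000; V(3,1) = max -> 0.000000
  V(3,2) = exp(-r*dt) * [p*0.000000 + (1-p)*0.000000] = 0.000000; exercise = 0.000000; V(3,2) = max -> 0.000000
  V(3,3) = exp(-r*dt) * [p*0.000000 + (1-p)*0.381961] = 0.192047; exercise = 0.000000; V(3,3) = max -> 0.192047
  V(2,0) = exp(-r*dt) * [p*0.000000 + (1-p)*0.000000] = 0.000000; exercise = 0.000000; V(2,0) = max -> 0.000000
  V(2,1) = exp(-r*dt) * [p*0.000000 + (1-p)*0.000000] = 0.000000; exercise = 0.000000; V(2,1) = max -> 0.000000
  V(2,2) = exp(-r*dt) * [p*0.000000 + (1-p)*0.192047] = 0.096560; exercise = 0.000000; V(2,2) = max -> 0.096560
  V(1,0) = exp(-r*dt) * [p*0.000000 + (1-p)*0.000000] = 0.000000; exercise = 0.000000; V(1,0) = max -> 0.000000
  V(1,1) = exp(-r*dt) * [p*0.000000 + (1-p)*0.096560] = 0.048549; exercise = 0.000000; V(1,1) = max -> 0.048549
  V(0,0) = exp(-r*dt) * [p*0.000000 + (1-p)*0.048549] = 0.024410; exercise = 0.000000; V(0,0) = max -> 0.024410

Answer: Price = V(0,0) = 0.0244


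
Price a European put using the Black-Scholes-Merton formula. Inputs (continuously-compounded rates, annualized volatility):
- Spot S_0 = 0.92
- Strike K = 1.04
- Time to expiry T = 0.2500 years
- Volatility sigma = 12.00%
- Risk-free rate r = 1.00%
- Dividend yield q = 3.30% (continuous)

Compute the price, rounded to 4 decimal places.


d1 = (ln(S/K) + (r - q + 0.5*sigma^2) * T) / (sigma * sqrt(T)) = -2.10920537
d2 = d1 - sigma * sqrt(T) = -2.16920537
exp(-rT) = 0.99750312; exp(-qT) = 0.99178394
P = K * exp(-rT) * N(-d2) - S_0 * exp(-qT) * N(-d1)
N(-d1) = 0.98253657; N(-d2) = 0.98496645
P = 1.0400 * 0.99750312 * 0.98496645 - 0.9200 * 0.99178394 * 0.98253657 = 0.1253

Answer: Price = 0.1253


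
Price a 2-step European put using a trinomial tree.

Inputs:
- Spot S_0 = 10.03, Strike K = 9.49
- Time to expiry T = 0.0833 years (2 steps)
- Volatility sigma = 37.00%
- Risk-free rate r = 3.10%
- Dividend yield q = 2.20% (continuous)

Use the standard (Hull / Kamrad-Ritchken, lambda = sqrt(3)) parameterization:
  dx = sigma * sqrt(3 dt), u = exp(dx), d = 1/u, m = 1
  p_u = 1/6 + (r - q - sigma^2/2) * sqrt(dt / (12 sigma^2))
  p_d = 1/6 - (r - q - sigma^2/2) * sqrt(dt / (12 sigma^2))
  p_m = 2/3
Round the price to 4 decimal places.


dt = T/N = 0.041650; dx = sigma*sqrt(3*dt) = 0.130789
u = exp(dx) = 1.139727; d = 1/u = 0.877403
p_u = 0.157201, p_m = 0.666667, p_d = 0.176133
Discount per step: exp(-r*dt) = 0.998710
Stock lattice S(k, j) with j the centered position index:
  k=0: S(0,+0) = 10.0300
  k=1: S(1,-1) = 8.8004; S(1,+0) = 10.0300; S(1,+1) = 11.4315
  k=2: S(2,-2) = 7.7215; S(2,-1) = 8.8004; S(2,+0) = 10.0300; S(2,+1) = 11.4315; S(2,+2) = 13.0287
Terminal payoffs V(N, j) = max(K - S_T, 0):
  V(2,-2) = 1.768540; V(2,-1) = 0.689645; V(2,+0) = 0.000000; V(2,+1) = 0.000000; V(2,+2) = 0.000000
Backward induction: V(k, j) = exp(-r*dt) * [p_u * V(k+1, j+1) + p_m * V(k+1, j) + p_d * V(k+1, j-1)]
  V(1,-1) = exp(-r*dt) * [p_u*0.000000 + p_m*0.689645 + p_d*1.768540] = 0.770266
  V(1,+0) = exp(-r*dt) * [p_u*0.000000 + p_m*0.000000 + p_d*0.689645] = 0.121312
  V(1,+1) = exp(-r*dt) * [p_u*0.000000 + p_m*0.000000 + p_d*0.000000] = 0.000000
  V(0,+0) = exp(-r*dt) * [p_u*0.000000 + p_m*0.121312 + p_d*0.770266] = 0.216265

Answer: Price = V(0,0) = 0.2163


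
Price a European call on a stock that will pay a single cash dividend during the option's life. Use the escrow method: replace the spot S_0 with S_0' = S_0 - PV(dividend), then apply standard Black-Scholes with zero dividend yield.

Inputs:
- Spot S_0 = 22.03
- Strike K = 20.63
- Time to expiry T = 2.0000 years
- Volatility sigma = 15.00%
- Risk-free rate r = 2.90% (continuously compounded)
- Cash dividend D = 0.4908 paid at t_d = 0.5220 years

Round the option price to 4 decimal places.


Answer: Price = 2.9653

Derivation:
PV(D) = D * exp(-r * t_d) = 0.4908 * 0.98497600 = 0.48342622
S_0' = S_0 - PV(D) = 22.0300 - 0.48342622 = 21.54657378
d1 = (ln(S_0'/K) + (r + sigma^2/2)*T) / (sigma*sqrt(T)) = 0.58440248
d2 = d1 - sigma*sqrt(T) = 0.37227045
exp(-rT) = 0.94364995
N(d1) = 0.72052522; N(d2) = 0.64515425
C = S_0' * N(d1) - K * exp(-rT) * N(d2) = 21.54657378 * 0.72052522 - 20.6300 * 0.94364995 * 0.64515425 = 2.9653


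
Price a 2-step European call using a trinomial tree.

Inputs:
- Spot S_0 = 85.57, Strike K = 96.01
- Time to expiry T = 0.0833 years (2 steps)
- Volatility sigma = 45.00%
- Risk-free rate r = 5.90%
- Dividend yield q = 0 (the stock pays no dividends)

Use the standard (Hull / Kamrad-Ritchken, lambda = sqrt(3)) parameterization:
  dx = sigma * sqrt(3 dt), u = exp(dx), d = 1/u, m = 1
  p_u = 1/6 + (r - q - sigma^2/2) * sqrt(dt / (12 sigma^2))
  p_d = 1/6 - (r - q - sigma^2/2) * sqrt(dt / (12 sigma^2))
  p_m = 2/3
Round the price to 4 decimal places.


Answer: Price = V(0,0) = 1.4806

Derivation:
dt = T/N = 0.041650; dx = sigma*sqrt(3*dt) = 0.159067
u = exp(dx) = 1.172417; d = 1/u = 0.852939
p_u = 0.161135, p_m = 0.666667, p_d = 0.172198
Discount per step: exp(-r*dt) = 0.997546
Stock lattice S(k, j) with j the centered position index:
  k=0: S(0,+0) = 85.5700
  k=1: S(1,-1) = 72.9860; S(1,+0) = 85.5700; S(1,+1) = 100.3237
  k=2: S(2,-2) = 62.2526; S(2,-1) = 72.9860; S(2,+0) = 85.5700; S(2,+1) = 100.3237; S(2,+2) = 117.6212
Terminal payoffs V(N, j) = max(S_T - K, 0):
  V(2,-2) = 0.000000; V(2,-1) = 0.000000; V(2,+0) = 0.000000; V(2,+1) = 4.313700; V(2,+2) = 21.611185
Backward induction: V(k, j) = exp(-r*dt) * [p_u * V(k+1, j+1) + p_m * V(k+1, j) + p_d * V(k+1, j-1)]
  V(1,-1) = exp(-r*dt) * [p_u*0.000000 + p_m*0.000000 + p_d*0.000000] = 0.000000
  V(1,+0) = exp(-r*dt) * [p_u*4.313700 + p_m*0.000000 + p_d*0.000000] = 0.693383
  V(1,+1) = exp(-r*dt) * [p_u*21.611185 + p_m*4.313700 + p_d*0.000000] = 6.342520
  V(0,+0) = exp(-r*dt) * [p_u*6.342520 + p_m*0.693383 + p_d*0.000000] = 1.480617


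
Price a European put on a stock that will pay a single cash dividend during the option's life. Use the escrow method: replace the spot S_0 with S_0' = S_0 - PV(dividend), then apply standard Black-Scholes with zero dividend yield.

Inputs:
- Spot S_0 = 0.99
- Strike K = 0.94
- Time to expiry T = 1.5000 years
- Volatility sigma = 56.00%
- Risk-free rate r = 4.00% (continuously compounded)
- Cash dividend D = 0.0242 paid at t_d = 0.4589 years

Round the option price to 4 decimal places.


Answer: Price = 0.2099

Derivation:
PV(D) = D * exp(-r * t_d) = 0.0242 * 0.98181145 = 0.02375984
S_0' = S_0 - PV(D) = 0.9900 - 0.02375984 = 0.96624016
d1 = (ln(S_0'/K) + (r + sigma^2/2)*T) / (sigma*sqrt(T)) = 0.47055360
d2 = d1 - sigma*sqrt(T) = -0.21530352
exp(-rT) = 0.94176453
N(-d1) = 0.31897977; N(-d2) = 0.58523466
P = K * exp(-rT) * N(-d2) - S_0' * N(-d1) = 0.9400 * 0.94176453 * 0.58523466 - 0.96624016 * 0.31897977 = 0.2099


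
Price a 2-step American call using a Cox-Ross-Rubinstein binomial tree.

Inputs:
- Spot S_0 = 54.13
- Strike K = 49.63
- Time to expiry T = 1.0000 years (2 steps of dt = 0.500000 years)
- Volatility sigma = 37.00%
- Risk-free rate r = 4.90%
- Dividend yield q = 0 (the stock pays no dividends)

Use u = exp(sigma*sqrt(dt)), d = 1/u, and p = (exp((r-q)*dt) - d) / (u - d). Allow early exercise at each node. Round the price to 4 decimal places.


Answer: Price = V(0,0) = 11.3610

Derivation:
dt = T/N = 0.500000
u = exp(sigma*sqrt(dt)) = 1.299045; d = 1/u = 0.769796
p = (exp((r-q)*dt) - d) / (u - d) = 0.481827
Discount per step: exp(-r*dt) = 0.975798
Stock lattice S(k, i) with i counting down-moves:
  k=0: S(0,0) = 54.1300
  k=1: S(1,0) = 70.3173; S(1,1) = 41.6691
  k=2: S(2,0) = 91.3454; S(2,1) = 54.1300; S(2,2) = 32.0767
Terminal payoffs V(N, i) = max(S_T - K, 0):
  V(2,0) = 41.715368; V(2,1) = 4.500000; V(2,2) = 0.000000
Backward induction: V(k, i) = exp(-r*dt) * [p * V(k+1, i) + (1-p) * V(k+1, i+1)]; then take max(V_cont, immediate exercise) for American.
  V(1,0) = exp(-r*dt) * [p*41.715368 + (1-p)*4.500000] = 21.888476; exercise = 20.687315; V(1,0) = max -> 21.888476
  V(1,1) = exp(-r*dt) * [p*4.500000 + (1-p)*0.000000] = 2.115745; exercise = 0.000000; V(1,1) = max -> 2.115745
  V(0,0) = exp(-r*dt) * [p*21.888476 + (1-p)*2.115745] = 11.360997; exercise = 4.500000; V(0,0) = max -> 11.360997


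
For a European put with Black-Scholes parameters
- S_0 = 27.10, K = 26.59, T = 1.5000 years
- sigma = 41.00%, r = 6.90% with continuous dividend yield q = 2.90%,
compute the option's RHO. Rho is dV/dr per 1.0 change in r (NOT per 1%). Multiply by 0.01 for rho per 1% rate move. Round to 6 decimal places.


d1 = 0.4083947075; d2 = -0.0937506898
phi(d1) = 0.3670226737; exp(-qT) = 0.9574325541; exp(-rT) = 0.9016760227
N(-d2) = 0.5373463985
Rho = -K*T*exp(-rT)*N(-d2) = -26.5900 * 1.5000 * 0.9016760227 * 0.5373463985 = -19.324776

Answer: Rho = -19.324776


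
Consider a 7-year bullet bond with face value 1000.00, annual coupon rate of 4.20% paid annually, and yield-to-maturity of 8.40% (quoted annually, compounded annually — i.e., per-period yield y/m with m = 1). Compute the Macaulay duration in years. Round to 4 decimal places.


Answer: Macaulay duration = 6.0866 years

Derivation:
Coupon per period c = face * coupon_rate / m = 42.000000
Periods per year m = 1; per-period yield y/m = 0.084000
Number of cashflows N = 7
Cashflows (t years, CF_t, discount factor 1/(1+y/m)^(m*t), PV):
  t = 1.0000: CF_t = 42.000000, DF = 0.922509, PV = 38.745387
  t = 2.0000: CF_t = 42.000000, DF = 0.851023, PV = 35.742977
  t = 3.0000: CF_t = 42.000000, DF = 0.785077, PV = 32.973226
  t = 4.0000: CF_t = 42.000000, DF = 0.724241, PV = 30.418105
  t = 5.0000: CF_t = 42.000000, DF = 0.668119, PV = 28.060983
  t = 6.0000: CF_t = 42.000000, DF = 0.616346, PV = 25.886516
  t = 7.0000: CF_t = 1042.000000, DF = 0.568585, PV = 592.465060
Price P = sum_t PV_t = 784.292255
Macaulay numerator sum_t t * PV_t:
  t * PV_t at t = 1.0000: 38.745387
  t * PV_t at t = 2.0000: 71.485955
  t * PV_t at t = 3.0000: 98.919679
  t * PV_t at t = 4.0000: 121.672422
  t * PV_t at t = 5.0000: 140.304915
  t * PV_t at t = 6.0000: 155.319094
  t * PV_t at t = 7.0000: 4147.255422
Macaulay duration D = (sum_t t * PV_t) / P = 4773.702873 / 784.292255 = 6.086638
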